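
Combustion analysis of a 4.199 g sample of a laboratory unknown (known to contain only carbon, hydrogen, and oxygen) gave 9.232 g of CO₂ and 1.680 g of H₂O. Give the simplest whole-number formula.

C9H8O4

mol C = 9.232 g CO₂ ÷ 44.009 g/mol = 0.20978 mol
mol H = 2 × 1.680 g H₂O ÷ 18.015 g/mol = 0.18651 mol
mass O = 4.199 − (2.5196 + 0.18800) = 1.4914 g → mol O = 1.4914 ÷ 15.999 = 0.093217 mol
Divide by the smallest (0.093217 mol): C 2.250, H 2.001, O 1.000
Multiplying each by 4 gives whole numbers: C 9.00, H 8.00, O 4.00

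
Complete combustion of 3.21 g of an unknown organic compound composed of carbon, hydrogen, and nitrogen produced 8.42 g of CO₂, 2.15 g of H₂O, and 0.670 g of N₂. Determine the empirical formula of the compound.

C4H5N

mol C = 8.42 g CO₂ ÷ 44.009 g/mol = 0.1913 mol
mol H = 2 × 2.15 g H₂O ÷ 18.015 g/mol = 0.2387 mol
mol N = 2 × 0.670 g N₂ ÷ 28.014 g/mol = 0.04783 mol
Divide by the smallest (0.04783 mol): C 4.000, H 4.990, N 1.000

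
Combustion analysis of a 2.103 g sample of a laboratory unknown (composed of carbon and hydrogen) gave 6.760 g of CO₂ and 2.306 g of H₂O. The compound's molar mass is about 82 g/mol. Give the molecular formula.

mol C = 6.760 g CO₂ ÷ 44.009 g/mol = 0.15360 mol
mol H = 2 × 2.306 g H₂O ÷ 18.015 g/mol = 0.25601 mol
Divide by the smallest (0.15360 mol): C 1.000, H 1.667
Multiplying each by 3 gives whole numbers: C 3.00, H 5.00
Empirical formula: C3H5
Empirical-formula mass = 41.07 g/mol; 82 ÷ 41.07 ≈ 2, so the molecular formula is C6H10.

C6H10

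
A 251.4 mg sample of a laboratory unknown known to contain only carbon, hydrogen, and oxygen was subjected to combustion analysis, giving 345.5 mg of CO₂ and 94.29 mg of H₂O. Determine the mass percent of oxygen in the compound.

58.30%

mol C = 0.3455 g CO₂ ÷ 44.009 g/mol = 0.0078507 mol
mol H = 2 × 0.09429 g H₂O ÷ 18.015 g/mol = 0.010468 mol
mass O = 0.2514 − (0.094294 + 0.010552) = 0.14655 g → mol O = 0.14655 ÷ 15.999 = 0.0091602 mol
mass % O = 0.14655 g ÷ 0.2514 g × 100%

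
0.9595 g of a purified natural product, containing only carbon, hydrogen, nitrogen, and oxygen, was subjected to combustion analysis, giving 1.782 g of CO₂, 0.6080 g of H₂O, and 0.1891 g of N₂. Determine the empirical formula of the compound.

C3H5NO

mol C = 1.782 g CO₂ ÷ 44.009 g/mol = 0.040492 mol
mol H = 2 × 0.6080 g H₂O ÷ 18.015 g/mol = 0.067499 mol
mol N = 2 × 0.1891 g N₂ ÷ 28.014 g/mol = 0.013500 mol
mass O = 0.9595 − (0.48635 + 0.068039 + 0.18910) = 0.21601 g → mol O = 0.21601 ÷ 15.999 = 0.013502 mol
Divide by the smallest (0.013500 mol): C 2.999, H 5.000, N 1.000, O 1.000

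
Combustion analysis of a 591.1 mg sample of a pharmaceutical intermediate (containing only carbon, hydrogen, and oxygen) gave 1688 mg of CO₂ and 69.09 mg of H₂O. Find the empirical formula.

mol C = 1.688 g CO₂ ÷ 44.009 g/mol = 0.038356 mol
mol H = 2 × 0.06909 g H₂O ÷ 18.015 g/mol = 0.0076703 mol
mass O = 0.5911 − (0.46069 + 0.0077316) = 0.12268 g → mol O = 0.12268 ÷ 15.999 = 0.0076678 mol
Divide by the smallest (0.0076678 mol): C 5.002, H 1.000, O 1.000

C5HO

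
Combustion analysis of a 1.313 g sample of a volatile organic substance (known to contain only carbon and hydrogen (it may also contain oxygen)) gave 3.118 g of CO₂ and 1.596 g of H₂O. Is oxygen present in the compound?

yes

mol C = 3.118 g CO₂ ÷ 44.009 g/mol = 0.070849 mol
mol H = 2 × 1.596 g H₂O ÷ 18.015 g/mol = 0.17719 mol
C and H account for only 1.0296 g of the 1.313 g sample; the remaining 0.28343 g must be oxygen.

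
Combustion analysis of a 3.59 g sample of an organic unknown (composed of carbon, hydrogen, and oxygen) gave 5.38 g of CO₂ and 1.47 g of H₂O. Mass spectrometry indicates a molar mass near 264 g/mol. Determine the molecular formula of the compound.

C9H12O9

mol C = 5.38 g CO₂ ÷ 44.009 g/mol = 0.1222 mol
mol H = 2 × 1.47 g H₂O ÷ 18.015 g/mol = 0.1632 mol
mass O = 3.59 − (1.468 + 0.1645) = 1.957 g → mol O = 1.957 ÷ 15.999 = 0.1223 mol
Divide by the smallest (0.1222 mol): C 1.000, H 1.335, O 1.001
Multiplying each by 3 gives whole numbers: C 3.00, H 4.00, O 3.00
Empirical formula: C3H4O3
Empirical-formula mass = 88.06 g/mol; 264 ÷ 88.06 ≈ 3, so the molecular formula is C9H12O9.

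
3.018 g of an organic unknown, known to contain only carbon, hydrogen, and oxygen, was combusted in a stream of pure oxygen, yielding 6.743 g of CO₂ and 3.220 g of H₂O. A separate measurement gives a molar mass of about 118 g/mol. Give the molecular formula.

mol C = 6.743 g CO₂ ÷ 44.009 g/mol = 0.15322 mol
mol H = 2 × 3.220 g H₂O ÷ 18.015 g/mol = 0.35748 mol
mass O = 3.018 − (1.8403 + 0.36034) = 0.81735 g → mol O = 0.81735 ÷ 15.999 = 0.051088 mol
Divide by the smallest (0.051088 mol): C 2.999, H 6.997, O 1.000
Empirical formula: C3H7O
Empirical-formula mass = 59.09 g/mol; 118 ÷ 59.09 ≈ 2, so the molecular formula is C6H14O2.

C6H14O2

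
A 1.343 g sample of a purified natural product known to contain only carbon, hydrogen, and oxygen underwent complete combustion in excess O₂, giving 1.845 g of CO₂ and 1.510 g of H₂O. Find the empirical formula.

CH4O

mol C = 1.845 g CO₂ ÷ 44.009 g/mol = 0.041923 mol
mol H = 2 × 1.510 g H₂O ÷ 18.015 g/mol = 0.16764 mol
mass O = 1.343 − (0.50354 + 0.16898) = 0.67048 g → mol O = 0.67048 ÷ 15.999 = 0.041908 mol
Divide by the smallest (0.041908 mol): C 1.000, H 4.000, O 1.000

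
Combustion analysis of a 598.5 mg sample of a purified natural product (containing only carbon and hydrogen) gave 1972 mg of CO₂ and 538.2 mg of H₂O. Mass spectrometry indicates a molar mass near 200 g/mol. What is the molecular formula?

C15H20

mol C = 1.972 g CO₂ ÷ 44.009 g/mol = 0.044809 mol
mol H = 2 × 0.5382 g H₂O ÷ 18.015 g/mol = 0.059750 mol
Divide by the smallest (0.044809 mol): C 1.000, H 1.333
Multiplying each by 3 gives whole numbers: C 3.00, H 4.00
Empirical formula: C3H4
Empirical-formula mass = 40.06 g/mol; 200 ÷ 40.06 ≈ 5, so the molecular formula is C15H20.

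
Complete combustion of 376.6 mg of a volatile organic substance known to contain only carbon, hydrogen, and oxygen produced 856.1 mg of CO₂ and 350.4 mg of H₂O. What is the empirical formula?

C3H6O

mol C = 0.8561 g CO₂ ÷ 44.009 g/mol = 0.019453 mol
mol H = 2 × 0.3504 g H₂O ÷ 18.015 g/mol = 0.038901 mol
mass O = 0.3766 − (0.23365 + 0.039212) = 0.10374 g → mol O = 0.10374 ÷ 15.999 = 0.0064841 mol
Divide by the smallest (0.0064841 mol): C 3.000, H 5.999, O 1.000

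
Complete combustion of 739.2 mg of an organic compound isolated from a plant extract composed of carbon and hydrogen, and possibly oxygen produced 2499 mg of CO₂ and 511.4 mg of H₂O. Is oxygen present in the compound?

no

mol C = 2.499 g CO₂ ÷ 44.009 g/mol = 0.056784 mol
mol H = 2 × 0.5114 g H₂O ÷ 18.015 g/mol = 0.056775 mol
C and H together account for 0.73926 g — essentially the entire 0.7392 g sample — so the compound contains no oxygen.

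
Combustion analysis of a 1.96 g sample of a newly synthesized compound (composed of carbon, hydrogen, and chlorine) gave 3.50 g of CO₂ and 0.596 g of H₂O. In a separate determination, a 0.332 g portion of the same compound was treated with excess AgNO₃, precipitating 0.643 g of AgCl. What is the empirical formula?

mol C = 3.50 g CO₂ ÷ 44.009 g/mol = 0.07953 mol
mol H = 2 × 0.596 g H₂O ÷ 18.015 g/mol = 0.06617 mol
From the AgCl data: mol Cl per gram of compound = (0.643 ÷ 143.318) ÷ 0.332 = 0.01351 mol/g, so in the 1.96 g combustion sample mol Cl = 0.02649 mol
Divide by the smallest (0.02649 mol): C 3.003, H 2.498, Cl 1.000
Multiplying each by 2 gives whole numbers: C 6.01, H 5.00, Cl 2.00

C6H5Cl2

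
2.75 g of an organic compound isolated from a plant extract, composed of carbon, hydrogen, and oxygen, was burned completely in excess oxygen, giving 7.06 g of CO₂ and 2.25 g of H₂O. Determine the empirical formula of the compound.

mol C = 7.06 g CO₂ ÷ 44.009 g/mol = 0.1604 mol
mol H = 2 × 2.25 g H₂O ÷ 18.015 g/mol = 0.2498 mol
mass O = 2.75 − (1.927 + 0.2518) = 0.5714 g → mol O = 0.5714 ÷ 15.999 = 0.03571 mol
Divide by the smallest (0.03571 mol): C 4.492, H 6.994, O 1.000
Multiplying each by 2 gives whole numbers: C 8.98, H 13.99, O 2.00

C9H14O2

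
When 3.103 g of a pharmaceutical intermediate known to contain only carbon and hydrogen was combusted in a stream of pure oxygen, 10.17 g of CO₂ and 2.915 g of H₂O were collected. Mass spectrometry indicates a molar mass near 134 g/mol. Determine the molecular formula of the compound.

mol C = 10.17 g CO₂ ÷ 44.009 g/mol = 0.23109 mol
mol H = 2 × 2.915 g H₂O ÷ 18.015 g/mol = 0.32362 mol
Divide by the smallest (0.23109 mol): C 1.000, H 1.400
Multiplying each by 5 gives whole numbers: C 5.00, H 7.00
Empirical formula: C5H7
Empirical-formula mass = 67.11 g/mol; 134 ÷ 67.11 ≈ 2, so the molecular formula is C10H14.

C10H14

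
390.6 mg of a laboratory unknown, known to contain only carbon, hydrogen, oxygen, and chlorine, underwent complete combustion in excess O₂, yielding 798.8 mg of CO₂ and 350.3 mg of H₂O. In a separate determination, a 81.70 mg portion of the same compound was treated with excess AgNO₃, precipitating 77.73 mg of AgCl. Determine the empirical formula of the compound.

C7H15ClO

mol C = 0.7988 g CO₂ ÷ 44.009 g/mol = 0.018151 mol
mol H = 2 × 0.3503 g H₂O ÷ 18.015 g/mol = 0.038890 mol
From the AgCl data: mol Cl per gram of compound = (0.07773 ÷ 143.318) ÷ 0.08170 = 0.0066384 mol/g, so in the 0.3906 g combustion sample mol Cl = 0.0025930 mol
mass O = 0.3906 − (0.21801 + 0.039201 + 0.091921) = 0.041468 g → mol O = 0.041468 ÷ 15.999 = 0.0025919 mol
Divide by the smallest (0.0025919 mol): C 7.003, H 15.004, Cl 1.000, O 1.000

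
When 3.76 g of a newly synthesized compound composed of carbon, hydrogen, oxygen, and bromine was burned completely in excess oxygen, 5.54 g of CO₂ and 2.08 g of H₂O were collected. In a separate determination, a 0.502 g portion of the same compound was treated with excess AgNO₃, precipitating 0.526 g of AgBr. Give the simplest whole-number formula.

C6H11BrO

mol C = 5.54 g CO₂ ÷ 44.009 g/mol = 0.1259 mol
mol H = 2 × 2.08 g H₂O ÷ 18.015 g/mol = 0.2309 mol
From the AgBr data: mol Br per gram of compound = (0.526 ÷ 187.772) ÷ 0.502 = 0.005580 mol/g, so in the 3.76 g combustion sample mol Br = 0.02098 mol
mass O = 3.76 − (1.512 + 0.2328 + 1.677) = 0.3387 g → mol O = 0.3387 ÷ 15.999 = 0.02117 mol
Divide by the smallest (0.02098 mol): C 6.000, H 11.006, Br 1.000, O 1.009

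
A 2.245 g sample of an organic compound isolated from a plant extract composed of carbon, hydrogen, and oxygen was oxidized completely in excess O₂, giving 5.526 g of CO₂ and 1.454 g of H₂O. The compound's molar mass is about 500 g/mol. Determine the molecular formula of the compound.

mol C = 5.526 g CO₂ ÷ 44.009 g/mol = 0.12557 mol
mol H = 2 × 1.454 g H₂O ÷ 18.015 g/mol = 0.16142 mol
mass O = 2.245 − (1.5082 + 0.16271) = 0.57412 g → mol O = 0.57412 ÷ 15.999 = 0.035885 mol
Divide by the smallest (0.035885 mol): C 3.499, H 4.498, O 1.000
Multiplying each by 2 gives whole numbers: C 7.00, H 9.00, O 2.00
Empirical formula: C7H9O2
Empirical-formula mass = 125.15 g/mol; 500 ÷ 125.15 ≈ 4, so the molecular formula is C28H36O8.

C28H36O8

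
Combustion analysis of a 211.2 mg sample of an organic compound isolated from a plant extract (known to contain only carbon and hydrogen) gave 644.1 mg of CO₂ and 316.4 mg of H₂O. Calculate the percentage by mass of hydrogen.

16.76%

mol C = 0.6441 g CO₂ ÷ 44.009 g/mol = 0.014636 mol
mol H = 2 × 0.3164 g H₂O ÷ 18.015 g/mol = 0.035126 mol
mass % H = 0.035407 g ÷ 0.2112 g × 100%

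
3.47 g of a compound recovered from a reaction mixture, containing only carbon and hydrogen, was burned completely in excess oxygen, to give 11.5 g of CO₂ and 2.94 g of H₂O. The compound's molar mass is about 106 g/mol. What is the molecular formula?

mol C = 11.5 g CO₂ ÷ 44.009 g/mol = 0.2613 mol
mol H = 2 × 2.94 g H₂O ÷ 18.015 g/mol = 0.3264 mol
Divide by the smallest (0.2613 mol): C 1.000, H 1.249
Multiplying each by 4 gives whole numbers: C 4.00, H 5.00
Empirical formula: C4H5
Empirical-formula mass = 53.08 g/mol; 106 ÷ 53.08 ≈ 2, so the molecular formula is C8H10.

C8H10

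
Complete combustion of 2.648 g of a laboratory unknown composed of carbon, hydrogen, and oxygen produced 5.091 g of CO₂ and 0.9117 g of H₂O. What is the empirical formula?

mol C = 5.091 g CO₂ ÷ 44.009 g/mol = 0.11568 mol
mol H = 2 × 0.9117 g H₂O ÷ 18.015 g/mol = 0.10122 mol
mass O = 2.648 − (1.3894 + 0.10203) = 1.1565 g → mol O = 1.1565 ÷ 15.999 = 0.072288 mol
Divide by the smallest (0.072288 mol): C 1.600, H 1.400, O 1.000
Multiplying each by 5 gives whole numbers: C 8.00, H 7.00, O 5.00

C8H7O5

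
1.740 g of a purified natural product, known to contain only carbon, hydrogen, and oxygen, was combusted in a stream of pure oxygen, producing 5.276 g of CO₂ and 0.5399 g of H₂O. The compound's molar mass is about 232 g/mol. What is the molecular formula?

C16H8O2

mol C = 5.276 g CO₂ ÷ 44.009 g/mol = 0.11988 mol
mol H = 2 × 0.5399 g H₂O ÷ 18.015 g/mol = 0.059939 mol
mass O = 1.740 − (1.4399 + 0.060418) = 0.23965 g → mol O = 0.23965 ÷ 15.999 = 0.014979 mol
Divide by the smallest (0.014979 mol): C 8.004, H 4.002, O 1.000
Empirical formula: C8H4O
Empirical-formula mass = 116.12 g/mol; 232 ÷ 116.12 ≈ 2, so the molecular formula is C16H8O2.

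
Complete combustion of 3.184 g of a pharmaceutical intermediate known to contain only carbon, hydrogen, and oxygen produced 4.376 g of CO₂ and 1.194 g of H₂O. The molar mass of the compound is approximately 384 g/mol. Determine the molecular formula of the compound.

C12H16O14

mol C = 4.376 g CO₂ ÷ 44.009 g/mol = 0.099434 mol
mol H = 2 × 1.194 g H₂O ÷ 18.015 g/mol = 0.13256 mol
mass O = 3.184 − (1.1943 + 0.13362) = 1.8561 g → mol O = 1.8561 ÷ 15.999 = 0.11601 mol
Divide by the smallest (0.099434 mol): C 1.000, H 1.333, O 1.167
Multiplying each by 6 gives whole numbers: C 6.00, H 8.00, O 7.00
Empirical formula: C6H8O7
Empirical-formula mass = 192.12 g/mol; 384 ÷ 192.12 ≈ 2, so the molecular formula is C12H16O14.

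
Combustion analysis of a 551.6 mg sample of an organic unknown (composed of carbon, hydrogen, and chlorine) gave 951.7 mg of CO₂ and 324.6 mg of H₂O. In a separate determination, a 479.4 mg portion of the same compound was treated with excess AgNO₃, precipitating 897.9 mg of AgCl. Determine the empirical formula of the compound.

C3H5Cl

mol C = 0.9517 g CO₂ ÷ 44.009 g/mol = 0.021625 mol
mol H = 2 × 0.3246 g H₂O ÷ 18.015 g/mol = 0.036037 mol
From the AgCl data: mol Cl per gram of compound = (0.8979 ÷ 143.318) ÷ 0.4794 = 0.013069 mol/g, so in the 0.5516 g combustion sample mol Cl = 0.0072086 mol
Divide by the smallest (0.0072086 mol): C 3.000, H 4.999, Cl 1.000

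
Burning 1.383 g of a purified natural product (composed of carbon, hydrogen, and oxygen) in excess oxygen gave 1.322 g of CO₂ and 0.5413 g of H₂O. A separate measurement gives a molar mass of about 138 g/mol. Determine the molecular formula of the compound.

C3H6O6

mol C = 1.322 g CO₂ ÷ 44.009 g/mol = 0.030039 mol
mol H = 2 × 0.5413 g H₂O ÷ 18.015 g/mol = 0.060094 mol
mass O = 1.383 − (0.36080 + 0.060575) = 0.96162 g → mol O = 0.96162 ÷ 15.999 = 0.060105 mol
Divide by the smallest (0.030039 mol): C 1.000, H 2.001, O 2.001
Empirical formula: CH2O2
Empirical-formula mass = 46.02 g/mol; 138 ÷ 46.02 ≈ 3, so the molecular formula is C3H6O6.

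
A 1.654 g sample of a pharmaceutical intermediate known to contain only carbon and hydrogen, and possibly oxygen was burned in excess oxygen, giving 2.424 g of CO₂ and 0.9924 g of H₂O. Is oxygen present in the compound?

mol C = 2.424 g CO₂ ÷ 44.009 g/mol = 0.055080 mol
mol H = 2 × 0.9924 g H₂O ÷ 18.015 g/mol = 0.11017 mol
C and H account for only 0.77262 g of the 1.654 g sample; the remaining 0.88138 g must be oxygen.

yes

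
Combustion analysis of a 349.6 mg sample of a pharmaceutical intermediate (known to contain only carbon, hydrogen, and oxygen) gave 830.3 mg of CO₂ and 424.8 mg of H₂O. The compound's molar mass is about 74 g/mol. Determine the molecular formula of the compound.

C4H10O

mol C = 0.8303 g CO₂ ÷ 44.009 g/mol = 0.018867 mol
mol H = 2 × 0.4248 g H₂O ÷ 18.015 g/mol = 0.047161 mol
mass O = 0.3496 − (0.22661 + 0.047538) = 0.075455 g → mol O = 0.075455 ÷ 15.999 = 0.0047163 mol
Divide by the smallest (0.0047163 mol): C 4.000, H 10.000, O 1.000
Empirical formula: C4H10O
Empirical-formula mass = 74.12 g/mol; 74 ÷ 74.12 ≈ 1, so the molecular formula is C4H10O.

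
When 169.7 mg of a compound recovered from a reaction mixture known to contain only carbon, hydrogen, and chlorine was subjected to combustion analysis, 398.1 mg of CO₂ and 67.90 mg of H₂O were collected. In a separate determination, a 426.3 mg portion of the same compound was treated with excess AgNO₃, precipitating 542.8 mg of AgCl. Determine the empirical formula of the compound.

mol C = 0.3981 g CO₂ ÷ 44.009 g/mol = 0.0090459 mol
mol H = 2 × 0.06790 g H₂O ÷ 18.015 g/mol = 0.0075382 mol
From the AgCl data: mol Cl per gram of compound = (0.5428 ÷ 143.318) ÷ 0.4263 = 0.0088843 mol/g, so in the 0.1697 g combustion sample mol Cl = 0.0015077 mol
Divide by the smallest (0.0015077 mol): C 6.000, H 5.000, Cl 1.000

C6H5Cl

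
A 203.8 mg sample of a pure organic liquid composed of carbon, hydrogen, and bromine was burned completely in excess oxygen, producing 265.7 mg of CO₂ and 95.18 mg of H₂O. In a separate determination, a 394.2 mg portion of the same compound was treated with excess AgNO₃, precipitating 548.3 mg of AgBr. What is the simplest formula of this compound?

mol C = 0.2657 g CO₂ ÷ 44.009 g/mol = 0.0060374 mol
mol H = 2 × 0.09518 g H₂O ÷ 18.015 g/mol = 0.010567 mol
From the AgBr data: mol Br per gram of compound = (0.5483 ÷ 187.772) ÷ 0.3942 = 0.0074075 mol/g, so in the 0.2038 g combustion sample mol Br = 0.0015096 mol
Divide by the smallest (0.0015096 mol): C 3.999, H 6.999, Br 1.000

C4H7Br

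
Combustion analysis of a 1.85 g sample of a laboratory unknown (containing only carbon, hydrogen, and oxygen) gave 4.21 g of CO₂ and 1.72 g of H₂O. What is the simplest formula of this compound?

C3H6O

mol C = 4.21 g CO₂ ÷ 44.009 g/mol = 0.09566 mol
mol H = 2 × 1.72 g H₂O ÷ 18.015 g/mol = 0.1910 mol
mass O = 1.85 − (1.149 + 0.1925) = 0.5085 g → mol O = 0.5085 ÷ 15.999 = 0.03178 mol
Divide by the smallest (0.03178 mol): C 3.010, H 6.008, O 1.000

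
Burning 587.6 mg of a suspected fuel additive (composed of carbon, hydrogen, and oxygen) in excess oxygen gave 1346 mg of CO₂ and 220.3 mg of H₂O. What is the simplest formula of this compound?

mol C = 1.346 g CO₂ ÷ 44.009 g/mol = 0.030585 mol
mol H = 2 × 0.2203 g H₂O ÷ 18.015 g/mol = 0.024457 mol
mass O = 0.5876 − (0.36735 + 0.024653) = 0.19559 g → mol O = 0.19559 ÷ 15.999 = 0.012225 mol
Divide by the smallest (0.012225 mol): C 2.502, H 2.001, O 1.000
Multiplying each by 2 gives whole numbers: C 5.00, H 4.00, O 2.00

C5H4O2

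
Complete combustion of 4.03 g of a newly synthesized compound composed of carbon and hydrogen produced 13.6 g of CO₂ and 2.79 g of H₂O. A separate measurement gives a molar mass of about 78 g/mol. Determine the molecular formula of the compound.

C6H6

mol C = 13.6 g CO₂ ÷ 44.009 g/mol = 0.3090 mol
mol H = 2 × 2.79 g H₂O ÷ 18.015 g/mol = 0.3097 mol
Divide by the smallest (0.3090 mol): C 1.000, H 1.002
Empirical formula: CH
Empirical-formula mass = 13.02 g/mol; 78 ÷ 13.02 ≈ 6, so the molecular formula is C6H6.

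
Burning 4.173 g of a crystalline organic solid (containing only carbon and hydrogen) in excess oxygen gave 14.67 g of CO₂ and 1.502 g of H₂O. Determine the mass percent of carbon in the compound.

95.94%

mol C = 14.67 g CO₂ ÷ 44.009 g/mol = 0.33334 mol
mol H = 2 × 1.502 g H₂O ÷ 18.015 g/mol = 0.16675 mol
mass % C = 4.0038 g ÷ 4.173 g × 100%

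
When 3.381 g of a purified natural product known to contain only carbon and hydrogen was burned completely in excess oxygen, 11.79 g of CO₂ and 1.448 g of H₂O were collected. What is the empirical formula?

mol C = 11.79 g CO₂ ÷ 44.009 g/mol = 0.26790 mol
mol H = 2 × 1.448 g H₂O ÷ 18.015 g/mol = 0.16075 mol
Divide by the smallest (0.16075 mol): C 1.667, H 1.000
Multiplying each by 3 gives whole numbers: C 5.00, H 3.00

C5H3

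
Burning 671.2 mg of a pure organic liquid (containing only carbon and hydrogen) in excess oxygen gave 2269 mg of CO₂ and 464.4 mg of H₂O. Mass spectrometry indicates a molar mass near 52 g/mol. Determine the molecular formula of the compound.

mol C = 2.269 g CO₂ ÷ 44.009 g/mol = 0.051558 mol
mol H = 2 × 0.4644 g H₂O ÷ 18.015 g/mol = 0.051557 mol
Divide by the smallest (0.051557 mol): C 1.000, H 1.000
Empirical formula: CH
Empirical-formula mass = 13.02 g/mol; 52 ÷ 13.02 ≈ 4, so the molecular formula is C4H4.

C4H4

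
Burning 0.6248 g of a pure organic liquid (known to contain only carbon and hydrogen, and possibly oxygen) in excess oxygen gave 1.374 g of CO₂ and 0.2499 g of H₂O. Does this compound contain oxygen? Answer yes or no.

mol C = 1.374 g CO₂ ÷ 44.009 g/mol = 0.031221 mol
mol H = 2 × 0.2499 g H₂O ÷ 18.015 g/mol = 0.027744 mol
C and H account for only 0.40296 g of the 0.6248 g sample; the remaining 0.22184 g must be oxygen.

yes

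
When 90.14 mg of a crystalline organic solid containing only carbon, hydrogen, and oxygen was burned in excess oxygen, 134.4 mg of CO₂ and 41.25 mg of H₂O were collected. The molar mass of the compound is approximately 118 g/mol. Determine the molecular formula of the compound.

C4H6O4

mol C = 0.1344 g CO₂ ÷ 44.009 g/mol = 0.0030539 mol
mol H = 2 × 0.04125 g H₂O ÷ 18.015 g/mol = 0.0045795 mol
mass O = 0.09014 − (0.036681 + 0.0046162) = 0.048843 g → mol O = 0.048843 ÷ 15.999 = 0.0030529 mol
Divide by the smallest (0.0030529 mol): C 1.000, H 1.500, O 1.000
Multiplying each by 2 gives whole numbers: C 2.00, H 3.00, O 2.00
Empirical formula: C2H3O2
Empirical-formula mass = 59.04 g/mol; 118 ÷ 59.04 ≈ 2, so the molecular formula is C4H6O4.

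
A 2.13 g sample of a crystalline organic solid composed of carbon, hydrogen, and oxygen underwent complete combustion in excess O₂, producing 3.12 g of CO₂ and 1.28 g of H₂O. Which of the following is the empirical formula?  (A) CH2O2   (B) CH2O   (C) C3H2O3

(B) CH2O

mol C = 3.12 g CO₂ ÷ 44.009 g/mol = 0.07089 mol
mol H = 2 × 1.28 g H₂O ÷ 18.015 g/mol = 0.1421 mol
mass O = 2.13 − (0.8515 + 0.1432) = 1.135 g → mol O = 1.135 ÷ 15.999 = 0.07096 mol
Divide by the smallest (0.07089 mol): C 1.000, H 2.004, O 1.001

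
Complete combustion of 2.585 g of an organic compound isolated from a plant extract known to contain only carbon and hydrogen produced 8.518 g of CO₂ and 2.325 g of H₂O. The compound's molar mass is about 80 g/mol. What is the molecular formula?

C6H8

mol C = 8.518 g CO₂ ÷ 44.009 g/mol = 0.19355 mol
mol H = 2 × 2.325 g H₂O ÷ 18.015 g/mol = 0.25812 mol
Divide by the smallest (0.19355 mol): C 1.000, H 1.334
Multiplying each by 3 gives whole numbers: C 3.00, H 4.00
Empirical formula: C3H4
Empirical-formula mass = 40.06 g/mol; 80 ÷ 40.06 ≈ 2, so the molecular formula is C6H8.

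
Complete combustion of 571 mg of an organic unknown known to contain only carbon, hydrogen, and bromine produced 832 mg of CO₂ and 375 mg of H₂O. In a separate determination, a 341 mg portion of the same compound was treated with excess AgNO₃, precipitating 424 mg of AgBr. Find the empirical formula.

C5H11Br

mol C = 0.832 g CO₂ ÷ 44.009 g/mol = 0.01891 mol
mol H = 2 × 0.375 g H₂O ÷ 18.015 g/mol = 0.04163 mol
From the AgBr data: mol Br per gram of compound = (0.424 ÷ 187.772) ÷ 0.341 = 0.006622 mol/g, so in the 0.571 g combustion sample mol Br = 0.003781 mol
Divide by the smallest (0.003781 mol): C 5.000, H 11.011, Br 1.000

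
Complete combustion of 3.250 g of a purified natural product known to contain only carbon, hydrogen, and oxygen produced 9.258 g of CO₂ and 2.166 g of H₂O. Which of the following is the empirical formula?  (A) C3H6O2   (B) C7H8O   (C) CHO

(B) C7H8O

mol C = 9.258 g CO₂ ÷ 44.009 g/mol = 0.21037 mol
mol H = 2 × 2.166 g H₂O ÷ 18.015 g/mol = 0.24047 mol
mass O = 3.250 − (2.5267 + 0.24239) = 0.48090 g → mol O = 0.48090 ÷ 15.999 = 0.030058 mol
Divide by the smallest (0.030058 mol): C 6.999, H 8.000, O 1.000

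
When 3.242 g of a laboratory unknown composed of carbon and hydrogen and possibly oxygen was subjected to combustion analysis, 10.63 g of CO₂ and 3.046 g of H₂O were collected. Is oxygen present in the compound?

mol C = 10.63 g CO₂ ÷ 44.009 g/mol = 0.24154 mol
mol H = 2 × 3.046 g H₂O ÷ 18.015 g/mol = 0.33816 mol
C and H together account for 3.2420 g — essentially the entire 3.242 g sample — so the compound contains no oxygen.

no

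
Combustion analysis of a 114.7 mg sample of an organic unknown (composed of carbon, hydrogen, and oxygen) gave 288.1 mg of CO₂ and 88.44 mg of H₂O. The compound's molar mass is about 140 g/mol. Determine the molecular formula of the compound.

mol C = 0.2881 g CO₂ ÷ 44.009 g/mol = 0.0065464 mol
mol H = 2 × 0.08844 g H₂O ÷ 18.015 g/mol = 0.0098185 mol
mass O = 0.1147 − (0.078629 + 0.0098970) = 0.026174 g → mol O = 0.026174 ÷ 15.999 = 0.0016360 mol
Divide by the smallest (0.0016360 mol): C 4.001, H 6.002, O 1.000
Empirical formula: C4H6O
Empirical-formula mass = 70.09 g/mol; 140 ÷ 70.09 ≈ 2, so the molecular formula is C8H12O2.

C8H12O2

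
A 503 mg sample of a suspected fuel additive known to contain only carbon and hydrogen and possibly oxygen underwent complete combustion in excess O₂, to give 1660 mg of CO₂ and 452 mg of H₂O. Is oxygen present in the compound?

mol C = 1.66 g CO₂ ÷ 44.009 g/mol = 0.03772 mol
mol H = 2 × 0.452 g H₂O ÷ 18.015 g/mol = 0.05018 mol
C and H together account for 0.5036 g — essentially the entire 0.503 g sample — so the compound contains no oxygen.

no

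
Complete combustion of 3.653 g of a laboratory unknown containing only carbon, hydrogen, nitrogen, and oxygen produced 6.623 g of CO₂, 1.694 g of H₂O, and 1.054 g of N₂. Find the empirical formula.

mol C = 6.623 g CO₂ ÷ 44.009 g/mol = 0.15049 mol
mol H = 2 × 1.694 g H₂O ÷ 18.015 g/mol = 0.18807 mol
mol N = 2 × 1.054 g N₂ ÷ 28.014 g/mol = 0.075248 mol
mass O = 3.653 − (1.8076 + 0.18957 + 1.0540) = 0.60187 g → mol O = 0.60187 ÷ 15.999 = 0.037619 mol
Divide by the smallest (0.037619 mol): C 4.000, H 4.999, N 2.000, O 1.000

C4H5N2O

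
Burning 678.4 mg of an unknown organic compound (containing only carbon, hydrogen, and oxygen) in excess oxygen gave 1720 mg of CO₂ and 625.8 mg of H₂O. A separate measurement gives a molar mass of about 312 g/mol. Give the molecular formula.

mol C = 1.720 g CO₂ ÷ 44.009 g/mol = 0.039083 mol
mol H = 2 × 0.6258 g H₂O ÷ 18.015 g/mol = 0.069475 mol
mass O = 0.6784 − (0.46942 + 0.070031) = 0.13894 g → mol O = 0.13894 ÷ 15.999 = 0.0086845 mol
Divide by the smallest (0.0086845 mol): C 4.500, H 8.000, O 1.000
Multiplying each by 2 gives whole numbers: C 9.00, H 16.00, O 2.00
Empirical formula: C9H16O2
Empirical-formula mass = 156.22 g/mol; 312 ÷ 156.22 ≈ 2, so the molecular formula is C18H32O4.

C18H32O4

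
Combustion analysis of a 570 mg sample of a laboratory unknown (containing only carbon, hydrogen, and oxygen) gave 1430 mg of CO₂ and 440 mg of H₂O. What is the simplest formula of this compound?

mol C = 1.43 g CO₂ ÷ 44.009 g/mol = 0.03249 mol
mol H = 2 × 0.440 g H₂O ÷ 18.015 g/mol = 0.04885 mol
mass O = 0.570 − (0.3903 + 0.04924) = 0.1305 g → mol O = 0.1305 ÷ 15.999 = 0.008156 mol
Divide by the smallest (0.008156 mol): C 3.984, H 5.989, O 1.000

C4H6O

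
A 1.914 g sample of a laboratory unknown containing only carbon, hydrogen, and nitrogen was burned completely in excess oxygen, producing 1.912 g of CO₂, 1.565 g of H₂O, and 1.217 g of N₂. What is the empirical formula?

CH4N2

mol C = 1.912 g CO₂ ÷ 44.009 g/mol = 0.043446 mol
mol H = 2 × 1.565 g H₂O ÷ 18.015 g/mol = 0.17374 mol
mol N = 2 × 1.217 g N₂ ÷ 28.014 g/mol = 0.086885 mol
Divide by the smallest (0.043446 mol): C 1.000, H 3.999, N 2.000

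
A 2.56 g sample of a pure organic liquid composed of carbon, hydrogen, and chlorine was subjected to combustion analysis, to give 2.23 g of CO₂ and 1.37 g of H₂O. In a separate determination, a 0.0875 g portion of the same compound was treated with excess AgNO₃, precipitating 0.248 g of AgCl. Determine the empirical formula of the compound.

CH3Cl

mol C = 2.23 g CO₂ ÷ 44.009 g/mol = 0.05067 mol
mol H = 2 × 1.37 g H₂O ÷ 18.015 g/mol = 0.1521 mol
From the AgCl data: mol Cl per gram of compound = (0.248 ÷ 143.318) ÷ 0.0875 = 0.01978 mol/g, so in the 2.56 g combustion sample mol Cl = 0.05063 mol
Divide by the smallest (0.05063 mol): C 1.001, H 3.004, Cl 1.000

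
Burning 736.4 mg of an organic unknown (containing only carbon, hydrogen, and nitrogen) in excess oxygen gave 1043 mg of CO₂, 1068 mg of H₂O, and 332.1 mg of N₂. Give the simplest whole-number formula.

CH5N

mol C = 1.043 g CO₂ ÷ 44.009 g/mol = 0.023700 mol
mol H = 2 × 1.068 g H₂O ÷ 18.015 g/mol = 0.11857 mol
mol N = 2 × 0.3321 g N₂ ÷ 28.014 g/mol = 0.023710 mol
Divide by the smallest (0.023700 mol): C 1.000, H 5.003, N 1.000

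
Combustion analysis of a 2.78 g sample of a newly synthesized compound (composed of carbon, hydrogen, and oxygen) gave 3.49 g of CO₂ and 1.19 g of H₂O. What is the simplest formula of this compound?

mol C = 3.49 g CO₂ ÷ 44.009 g/mol = 0.07930 mol
mol H = 2 × 1.19 g H₂O ÷ 18.015 g/mol = 0.1321 mol
mass O = 2.78 − (0.9525 + 0.1332) = 1.694 g → mol O = 1.694 ÷ 15.999 = 0.1059 mol
Divide by the smallest (0.07930 mol): C 1.000, H 1.666, O 1.335
Multiplying each by 3 gives whole numbers: C 3.00, H 5.00, O 4.01

C3H5O4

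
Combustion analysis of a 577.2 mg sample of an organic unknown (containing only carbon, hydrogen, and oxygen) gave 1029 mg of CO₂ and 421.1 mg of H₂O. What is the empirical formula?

mol C = 1.029 g CO₂ ÷ 44.009 g/mol = 0.023382 mol
mol H = 2 × 0.4211 g H₂O ÷ 18.015 g/mol = 0.046750 mol
mass O = 0.5772 − (0.28084 + 0.047124) = 0.24924 g → mol O = 0.24924 ÷ 15.999 = 0.015578 mol
Divide by the smallest (0.015578 mol): C 1.501, H 3.001, O 1.000
Multiplying each by 2 gives whole numbers: C 3.00, H 6.00, O 2.00

C3H6O2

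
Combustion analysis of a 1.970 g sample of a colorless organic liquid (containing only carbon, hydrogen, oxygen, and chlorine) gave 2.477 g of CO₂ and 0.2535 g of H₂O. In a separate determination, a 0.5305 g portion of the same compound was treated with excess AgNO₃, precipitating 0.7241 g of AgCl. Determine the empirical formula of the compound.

C6H3Cl2O4

mol C = 2.477 g CO₂ ÷ 44.009 g/mol = 0.056284 mol
mol H = 2 × 0.2535 g H₂O ÷ 18.015 g/mol = 0.028143 mol
From the AgCl data: mol Cl per gram of compound = (0.7241 ÷ 143.318) ÷ 0.5305 = 0.0095238 mol/g, so in the 1.970 g combustion sample mol Cl = 0.018762 mol
mass O = 1.970 − (0.67603 + 0.028368 + 0.66511) = 0.60049 g → mol O = 0.60049 ÷ 15.999 = 0.037533 mol
Divide by the smallest (0.018762 mol): C 3.000, H 1.500, Cl 1.000, O 2.000
Multiplying each by 2 gives whole numbers: C 6.00, H 3.00, Cl 2.00, O 4.00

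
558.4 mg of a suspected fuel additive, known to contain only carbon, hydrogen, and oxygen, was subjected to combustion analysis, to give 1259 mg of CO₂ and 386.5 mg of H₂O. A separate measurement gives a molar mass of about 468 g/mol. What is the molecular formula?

C24H36O9

mol C = 1.259 g CO₂ ÷ 44.009 g/mol = 0.028608 mol
mol H = 2 × 0.3865 g H₂O ÷ 18.015 g/mol = 0.042909 mol
mass O = 0.5584 − (0.34361 + 0.043252) = 0.17154 g → mol O = 0.17154 ÷ 15.999 = 0.010722 mol
Divide by the smallest (0.010722 mol): C 2.668, H 4.002, O 1.000
Multiplying each by 3 gives whole numbers: C 8.00, H 12.01, O 3.00
Empirical formula: C8H12O3
Empirical-formula mass = 156.18 g/mol; 468 ÷ 156.18 ≈ 3, so the molecular formula is C24H36O9.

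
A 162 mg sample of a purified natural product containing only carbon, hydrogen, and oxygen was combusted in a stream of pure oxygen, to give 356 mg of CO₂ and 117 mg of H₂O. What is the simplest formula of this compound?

C5H8O2

mol C = 0.356 g CO₂ ÷ 44.009 g/mol = 0.008089 mol
mol H = 2 × 0.117 g H₂O ÷ 18.015 g/mol = 0.01299 mol
mass O = 0.162 − (0.09716 + 0.01309) = 0.05175 g → mol O = 0.05175 ÷ 15.999 = 0.003234 mol
Divide by the smallest (0.003234 mol): C 2.501, H 4.016, O 1.000
Multiplying each by 2 gives whole numbers: C 5.00, H 8.03, O 2.00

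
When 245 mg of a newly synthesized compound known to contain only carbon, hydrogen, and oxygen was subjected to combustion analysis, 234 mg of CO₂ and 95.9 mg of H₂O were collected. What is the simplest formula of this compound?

mol C = 0.234 g CO₂ ÷ 44.009 g/mol = 0.005317 mol
mol H = 2 × 0.0959 g H₂O ÷ 18.015 g/mol = 0.01065 mol
mass O = 0.245 − (0.06386 + 0.01073) = 0.1704 g → mol O = 0.1704 ÷ 15.999 = 0.01065 mol
Divide by the smallest (0.005317 mol): C 1.000, H 2.002, O 2.003

CH2O2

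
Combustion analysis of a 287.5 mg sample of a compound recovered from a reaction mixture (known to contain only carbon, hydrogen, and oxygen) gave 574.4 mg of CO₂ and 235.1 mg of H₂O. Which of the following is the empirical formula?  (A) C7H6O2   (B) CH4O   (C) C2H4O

(C) C2H4O

mol C = 0.5744 g CO₂ ÷ 44.009 g/mol = 0.013052 mol
mol H = 2 × 0.2351 g H₂O ÷ 18.015 g/mol = 0.026100 mol
mass O = 0.2875 − (0.15677 + 0.026309) = 0.10442 g → mol O = 0.10442 ÷ 15.999 = 0.0065269 mol
Divide by the smallest (0.0065269 mol): C 2.000, H 3.999, O 1.000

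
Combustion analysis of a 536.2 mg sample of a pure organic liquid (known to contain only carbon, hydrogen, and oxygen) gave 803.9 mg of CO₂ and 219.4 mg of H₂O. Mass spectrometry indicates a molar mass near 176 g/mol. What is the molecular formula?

mol C = 0.8039 g CO₂ ÷ 44.009 g/mol = 0.018267 mol
mol H = 2 × 0.2194 g H₂O ÷ 18.015 g/mol = 0.024357 mol
mass O = 0.5362 − (0.21940 + 0.024552) = 0.29225 g → mol O = 0.29225 ÷ 15.999 = 0.018267 mol
Divide by the smallest (0.018267 mol): C 1.000, H 1.333, O 1.000
Multiplying each by 3 gives whole numbers: C 3.00, H 4.00, O 3.00
Empirical formula: C3H4O3
Empirical-formula mass = 88.06 g/mol; 176 ÷ 88.06 ≈ 2, so the molecular formula is C6H8O6.

C6H8O6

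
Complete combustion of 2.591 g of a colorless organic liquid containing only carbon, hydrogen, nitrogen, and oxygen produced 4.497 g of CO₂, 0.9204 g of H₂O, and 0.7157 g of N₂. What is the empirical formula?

mol C = 4.497 g CO₂ ÷ 44.009 g/mol = 0.10218 mol
mol H = 2 × 0.9204 g H₂O ÷ 18.015 g/mol = 0.10218 mol
mol N = 2 × 0.7157 g N₂ ÷ 28.014 g/mol = 0.051096 mol
mass O = 2.591 − (1.2273 + 0.10300 + 0.71570) = 0.54497 g → mol O = 0.54497 ÷ 15.999 = 0.034063 mol
Divide by the smallest (0.034063 mol): C 3.000, H 3.000, N 1.500, O 1.000
Multiplying each by 2 gives whole numbers: C 6.00, H 6.00, N 3.00, O 2.00

C6H6N3O2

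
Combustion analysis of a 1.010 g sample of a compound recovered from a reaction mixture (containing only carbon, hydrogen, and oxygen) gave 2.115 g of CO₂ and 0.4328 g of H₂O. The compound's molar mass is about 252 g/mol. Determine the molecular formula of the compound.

mol C = 2.115 g CO₂ ÷ 44.009 g/mol = 0.048058 mol
mol H = 2 × 0.4328 g H₂O ÷ 18.015 g/mol = 0.048049 mol
mass O = 1.010 − (0.57723 + 0.048433) = 0.38434 g → mol O = 0.38434 ÷ 15.999 = 0.024023 mol
Divide by the smallest (0.024023 mol): C 2.001, H 2.000, O 1.000
Empirical formula: C2H2O
Empirical-formula mass = 42.04 g/mol; 252 ÷ 42.04 ≈ 6, so the molecular formula is C12H12O6.

C12H12O6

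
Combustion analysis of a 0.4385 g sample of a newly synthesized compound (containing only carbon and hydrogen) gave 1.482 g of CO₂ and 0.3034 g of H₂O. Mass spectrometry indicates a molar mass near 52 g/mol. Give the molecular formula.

C4H4

mol C = 1.482 g CO₂ ÷ 44.009 g/mol = 0.033675 mol
mol H = 2 × 0.3034 g H₂O ÷ 18.015 g/mol = 0.033683 mol
Divide by the smallest (0.033675 mol): C 1.000, H 1.000
Empirical formula: CH
Empirical-formula mass = 13.02 g/mol; 52 ÷ 13.02 ≈ 4, so the molecular formula is C4H4.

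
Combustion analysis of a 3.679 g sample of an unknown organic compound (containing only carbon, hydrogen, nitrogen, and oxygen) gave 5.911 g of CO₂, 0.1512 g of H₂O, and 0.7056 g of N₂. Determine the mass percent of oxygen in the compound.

mol C = 5.911 g CO₂ ÷ 44.009 g/mol = 0.13431 mol
mol H = 2 × 0.1512 g H₂O ÷ 18.015 g/mol = 0.016786 mol
mol N = 2 × 0.7056 g N₂ ÷ 28.014 g/mol = 0.050375 mol
mass O = 3.679 − (1.6132 + 0.016920 + 0.70560) = 1.3432 g → mol O = 1.3432 ÷ 15.999 = 0.083958 mol
mass % O = 1.3432 g ÷ 3.679 g × 100%

36.51%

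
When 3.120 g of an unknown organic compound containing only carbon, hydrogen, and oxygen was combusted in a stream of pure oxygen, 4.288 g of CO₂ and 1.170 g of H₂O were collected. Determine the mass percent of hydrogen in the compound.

mol C = 4.288 g CO₂ ÷ 44.009 g/mol = 0.097435 mol
mol H = 2 × 1.170 g H₂O ÷ 18.015 g/mol = 0.12989 mol
mass O = 3.120 − (1.1703 + 0.13093) = 1.8188 g → mol O = 1.8188 ÷ 15.999 = 0.11368 mol
mass % H = 0.13093 g ÷ 3.120 g × 100%

4.20%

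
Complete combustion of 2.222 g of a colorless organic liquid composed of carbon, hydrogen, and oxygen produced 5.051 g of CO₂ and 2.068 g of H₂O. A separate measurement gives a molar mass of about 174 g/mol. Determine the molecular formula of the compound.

mol C = 5.051 g CO₂ ÷ 44.009 g/mol = 0.11477 mol
mol H = 2 × 2.068 g H₂O ÷ 18.015 g/mol = 0.22959 mol
mass O = 2.222 − (1.3785 + 0.23142) = 0.61205 g → mol O = 0.61205 ÷ 15.999 = 0.038256 mol
Divide by the smallest (0.038256 mol): C 3.000, H 6.001, O 1.000
Empirical formula: C3H6O
Empirical-formula mass = 58.08 g/mol; 174 ÷ 58.08 ≈ 3, so the molecular formula is C9H18O3.

C9H18O3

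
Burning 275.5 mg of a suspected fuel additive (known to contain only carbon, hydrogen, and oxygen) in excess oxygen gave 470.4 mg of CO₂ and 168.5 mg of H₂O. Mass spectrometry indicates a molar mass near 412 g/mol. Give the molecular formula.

mol C = 0.4704 g CO₂ ÷ 44.009 g/mol = 0.010689 mol
mol H = 2 × 0.1685 g H₂O ÷ 18.015 g/mol = 0.018707 mol
mass O = 0.2755 − (0.12838 + 0.018856) = 0.12826 g → mol O = 0.12826 ÷ 15.999 = 0.0080168 mol
Divide by the smallest (0.0080168 mol): C 1.333, H 2.333, O 1.000
Multiplying each by 3 gives whole numbers: C 4.00, H 7.00, O 3.00
Empirical formula: C4H7O3
Empirical-formula mass = 103.10 g/mol; 412 ÷ 103.10 ≈ 4, so the molecular formula is C16H28O12.

C16H28O12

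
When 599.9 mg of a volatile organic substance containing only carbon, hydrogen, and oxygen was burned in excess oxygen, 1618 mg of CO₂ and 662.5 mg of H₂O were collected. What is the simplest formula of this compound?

C7H14O

mol C = 1.618 g CO₂ ÷ 44.009 g/mol = 0.036765 mol
mol H = 2 × 0.6625 g H₂O ÷ 18.015 g/mol = 0.073550 mol
mass O = 0.5999 − (0.44159 + 0.074138) = 0.084175 g → mol O = 0.084175 ÷ 15.999 = 0.0052613 mol
Divide by the smallest (0.0052613 mol): C 6.988, H 13.980, O 1.000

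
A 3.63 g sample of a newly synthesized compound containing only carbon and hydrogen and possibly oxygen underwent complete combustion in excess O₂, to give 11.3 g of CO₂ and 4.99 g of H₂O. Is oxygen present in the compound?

mol C = 11.3 g CO₂ ÷ 44.009 g/mol = 0.2568 mol
mol H = 2 × 4.99 g H₂O ÷ 18.015 g/mol = 0.5540 mol
C and H together account for 3.642 g — essentially the entire 3.63 g sample — so the compound contains no oxygen.

no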